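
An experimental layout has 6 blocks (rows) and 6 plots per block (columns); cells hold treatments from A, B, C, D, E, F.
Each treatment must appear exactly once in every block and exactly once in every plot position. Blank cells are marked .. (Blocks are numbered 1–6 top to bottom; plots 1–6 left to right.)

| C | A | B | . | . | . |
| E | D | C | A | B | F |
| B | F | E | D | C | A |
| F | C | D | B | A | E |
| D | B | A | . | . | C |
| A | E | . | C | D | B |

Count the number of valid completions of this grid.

Block 1, plot 4: eliminating its block and plot leaves {E, F}.
Block 1, plot 5: eliminating its block and plot leaves {E, F}.
Block 1, plot 6: eliminating its block and plot leaves {D}.
Block 5, plot 4: eliminating its block and plot leaves {E, F}.
Block 5, plot 5: eliminating its block and plot leaves {E, F}.
Block 6, plot 3: eliminating its block and plot leaves {F}.
Enumerating the assignments across these blanks that avoid any block or plot repeat gives 2 completions.

2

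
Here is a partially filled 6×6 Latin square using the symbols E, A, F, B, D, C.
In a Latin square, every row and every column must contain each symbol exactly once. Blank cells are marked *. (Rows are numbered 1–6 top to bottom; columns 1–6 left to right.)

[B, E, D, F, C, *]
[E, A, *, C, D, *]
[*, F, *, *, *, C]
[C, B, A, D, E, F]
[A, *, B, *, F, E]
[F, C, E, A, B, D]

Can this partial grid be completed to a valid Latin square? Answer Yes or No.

Row 3, column 3: row 3 together with column 3 already contain {E, A, F, B, D, C} — every symbol — so nothing can go there. The grid has no valid completion.

No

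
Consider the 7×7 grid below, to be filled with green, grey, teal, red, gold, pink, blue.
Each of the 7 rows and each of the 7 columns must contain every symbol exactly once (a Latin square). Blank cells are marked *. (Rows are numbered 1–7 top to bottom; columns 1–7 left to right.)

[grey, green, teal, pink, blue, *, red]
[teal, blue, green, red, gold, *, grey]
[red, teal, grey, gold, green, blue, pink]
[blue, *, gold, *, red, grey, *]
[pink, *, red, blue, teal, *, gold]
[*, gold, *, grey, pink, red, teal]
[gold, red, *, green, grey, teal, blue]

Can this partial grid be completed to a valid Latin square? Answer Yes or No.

No row or column among the givens repeats a symbol, and propagating forced cells runs into no contradiction.
One valid completion exists (for instance, grey green teal pink blue gold red / teal blue green red gold pink grey / red teal grey gold green blue pink / blue pink gold teal red grey green / pink grey red blue teal green gold / green gold blue grey pink red teal / gold red pink green grey teal blue).

Yes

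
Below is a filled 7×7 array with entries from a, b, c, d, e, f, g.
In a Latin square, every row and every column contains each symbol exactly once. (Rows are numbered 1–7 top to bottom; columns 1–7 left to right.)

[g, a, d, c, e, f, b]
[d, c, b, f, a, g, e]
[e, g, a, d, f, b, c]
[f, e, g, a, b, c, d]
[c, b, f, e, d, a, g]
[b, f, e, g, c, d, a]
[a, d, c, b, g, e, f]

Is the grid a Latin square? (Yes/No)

Each row is a permutation of the 7 symbols, and so is each column.

Yes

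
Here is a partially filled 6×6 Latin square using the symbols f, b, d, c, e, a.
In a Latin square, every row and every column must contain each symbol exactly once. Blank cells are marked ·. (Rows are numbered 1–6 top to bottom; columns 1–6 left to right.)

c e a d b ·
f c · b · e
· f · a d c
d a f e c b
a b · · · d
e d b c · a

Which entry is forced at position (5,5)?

Row 1, column 6: row 1 has {b, d, c, e, a} and column 6 has {b, d, c, e, a}, leaving only f.
Row 2, column 3: row 2 has {f, b, c, e} and column 3 has {f, b, a}, leaving only d.
Row 2, column 5: row 2 has {f, b, d, c, e} and column 5 has {b, d, c}, leaving only a.
Row 3, column 1: row 3 has {f, d, c, a} and column 1 has {f, d, c, e, a}, leaving only b.
Row 3, column 3: row 3 has {f, b, d, c, a} and column 3 has {f, b, d, a}, leaving only e.
Row 5, column 3: row 5 has {b, d, a} and column 3 has {f, b, d, e, a}, leaving only c.
Row 5, column 4: row 5 has {b, d, c, a} and column 4 has {b, d, c, e, a}, leaving only f.
Row 5 already has {f, b, d, c, a} and column 5 already has {b, d, c, a}, so row 5, column 5 must be e.

e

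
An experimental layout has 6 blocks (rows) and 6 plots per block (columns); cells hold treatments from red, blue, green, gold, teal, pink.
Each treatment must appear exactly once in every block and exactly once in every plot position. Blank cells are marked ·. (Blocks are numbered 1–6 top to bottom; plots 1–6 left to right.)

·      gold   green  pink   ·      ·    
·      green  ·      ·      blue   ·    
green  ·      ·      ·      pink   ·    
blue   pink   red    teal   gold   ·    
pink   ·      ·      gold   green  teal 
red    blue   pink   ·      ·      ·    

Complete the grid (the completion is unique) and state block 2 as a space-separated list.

gold green teal red blue pink

Block 2, plot 4: block 2 has {blue, green} and plot 4 has {gold, teal, pink}, leaving only red.
Block 1, plot 1: block 1 has {green, gold, pink} and plot 1 has {red, blue, green, pink}, leaving only teal.
Block 2, plot 1: block 2 has {red, blue, green} and plot 1 has {red, blue, green, teal, pink}, leaving only gold.
Block 2, plot 3: block 2 has {red, blue, green, gold} and plot 3 has {red, green, pink}, leaving only teal.
Block 2, plot 6: block 2 has {red, blue, green, gold, teal} and plot 6 has {teal}, leaving only pink.
So block 2 reads: gold green teal red blue pink.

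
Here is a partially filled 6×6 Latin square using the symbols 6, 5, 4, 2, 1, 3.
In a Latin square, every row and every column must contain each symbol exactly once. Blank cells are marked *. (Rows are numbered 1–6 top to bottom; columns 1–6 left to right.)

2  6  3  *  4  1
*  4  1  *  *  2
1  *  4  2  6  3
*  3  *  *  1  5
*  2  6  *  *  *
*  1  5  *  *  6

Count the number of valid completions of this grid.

Row 1, column 4: eliminating its row and column leaves {5}.
Row 2, column 1: eliminating its row and column leaves {6, 5, 3}.
Row 2, column 4: eliminating its row and column leaves {6, 5, 3}.
Row 2, column 5: eliminating its row and column leaves {5, 3}.
Row 3, column 2: eliminating its row and column leaves {5}.
Row 4, column 1: eliminating its row and column leaves {6, 4}.
Row 4, column 3: eliminating its row and column leaves {2}.
Row 4, column 4: eliminating its row and column leaves {6, 4}.
Row 5, column 1: eliminating its row and column leaves {5, 4, 3}.
Row 5, column 4: eliminating its row and column leaves {5, 4, 1, 3}.
Row 5, column 5: eliminating its row and column leaves {5, 3}.
Row 5, column 6: eliminating its row and column leaves {4}.
Row 6, column 1: eliminating its row and column leaves {4, 3}.
Row 6, column 4: eliminating its row and column leaves {4, 3}.
Row 6, column 5: eliminating its row and column leaves {2, 3}.
Enumerating the assignments across these blanks that avoid any row or column repeat gives 3 completions.

3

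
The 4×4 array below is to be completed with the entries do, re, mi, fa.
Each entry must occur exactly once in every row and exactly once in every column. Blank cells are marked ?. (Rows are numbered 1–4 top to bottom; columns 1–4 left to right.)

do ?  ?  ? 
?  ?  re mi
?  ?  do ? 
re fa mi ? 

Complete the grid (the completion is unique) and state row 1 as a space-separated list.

Row 1, column 3: row 1 has {do} and column 3 has {do, re, mi}, leaving only fa.
Row 1, column 4: row 1 has {do, fa} and column 4 has {mi}, leaving only re.
Row 1, column 2: row 1 has {do, re, fa} and column 2 has {fa}, leaving only mi.
So row 1 reads: do mi fa re.

do mi fa re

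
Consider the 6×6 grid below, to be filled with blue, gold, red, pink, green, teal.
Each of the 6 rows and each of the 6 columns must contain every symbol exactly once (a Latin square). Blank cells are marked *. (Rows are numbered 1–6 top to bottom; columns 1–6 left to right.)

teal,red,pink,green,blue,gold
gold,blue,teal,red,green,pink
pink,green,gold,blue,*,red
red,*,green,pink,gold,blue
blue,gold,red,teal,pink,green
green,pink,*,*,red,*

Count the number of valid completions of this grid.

Row 3, column 5: eliminating its row and column leaves {teal}.
Row 4, column 2: eliminating its row and column leaves {teal}.
Row 6, column 3: eliminating its row and column leaves {blue}.
Row 6, column 4: eliminating its row and column leaves {gold}.
Row 6, column 6: eliminating its row and column leaves {teal}.
Only one assignment across all blanks avoids any row or column repeat, giving 1 completion.

1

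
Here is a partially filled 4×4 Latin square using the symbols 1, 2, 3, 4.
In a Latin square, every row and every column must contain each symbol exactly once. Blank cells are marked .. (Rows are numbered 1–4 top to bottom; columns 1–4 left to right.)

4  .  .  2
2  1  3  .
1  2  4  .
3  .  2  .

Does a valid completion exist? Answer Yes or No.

Yes

No row or column among the givens repeats a symbol, and propagating forced cells runs into no contradiction.
One valid completion exists (for instance, 4 3 1 2 / 2 1 3 4 / 1 2 4 3 / 3 4 2 1).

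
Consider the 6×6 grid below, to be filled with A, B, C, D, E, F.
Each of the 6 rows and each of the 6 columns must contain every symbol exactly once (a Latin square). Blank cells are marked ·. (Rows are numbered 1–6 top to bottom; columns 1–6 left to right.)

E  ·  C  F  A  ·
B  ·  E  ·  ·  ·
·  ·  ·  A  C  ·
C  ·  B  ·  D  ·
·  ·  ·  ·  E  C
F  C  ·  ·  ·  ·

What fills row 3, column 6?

Row 2, column 5: row 2 has {B, E} and column 5 has {A, C, D, E}, leaving only F.
Row 3, column 1: row 3 has {A, C} and column 1 has {B, C, E, F}, leaving only D.
Row 3, column 3: row 3 has {A, C, D} and column 3 has {B, C, E}, leaving only F.
Row 4, column 4: row 4 has {B, C, D} and column 4 has {A, F}, leaving only E.
Row 5, column 1: row 5 has {C, E} and column 1 has {B, C, D, E, F}, leaving only A.
Row 5, column 3: row 5 has {A, C, E} and column 3 has {B, C, E, F}, leaving only D.
Row 5, column 4: row 5 has {A, C, D, E} and column 4 has {A, E, F}, leaving only B.
Row 5, column 2: row 5 has {A, B, C, D, E} and column 2 has {C}, leaving only F.
Row 4, column 2: row 4 has {B, C, D, E} and column 2 has {C, F}, leaving only A.
Row 2, column 2: row 2 has {B, E, F} and column 2 has {A, C, F}, leaving only D.
Row 1, column 2: row 1 has {A, C, E, F} and column 2 has {A, C, D, F}, leaving only B.
Row 1, column 6: row 1 has {A, B, C, E, F} and column 6 has {C}, leaving only D.
Row 2, column 4: row 2 has {B, D, E, F} and column 4 has {A, B, E, F}, leaving only C.
Row 2, column 6: row 2 has {B, C, D, E, F} and column 6 has {C, D}, leaving only A.
Row 3, column 2: row 3 has {A, C, D, F} and column 2 has {A, B, C, D, F}, leaving only E.
Row 3 already has {A, C, D, E, F} and column 6 already has {A, C, D}, so row 3, column 6 must be B.

B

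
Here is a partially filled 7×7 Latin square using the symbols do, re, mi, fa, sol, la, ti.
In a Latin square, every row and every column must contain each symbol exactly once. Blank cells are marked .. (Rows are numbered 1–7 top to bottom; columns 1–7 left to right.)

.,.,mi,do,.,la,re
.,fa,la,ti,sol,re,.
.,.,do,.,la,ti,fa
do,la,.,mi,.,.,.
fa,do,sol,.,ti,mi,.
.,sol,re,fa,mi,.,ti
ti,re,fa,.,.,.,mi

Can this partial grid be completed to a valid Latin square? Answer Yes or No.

Yes

No row or column among the givens repeats a symbol, and propagating forced cells runs into no contradiction.
One valid completion exists (for instance, sol ti mi do fa la re / mi fa la ti sol re do / re mi do sol la ti fa / do la ti mi re fa sol / fa do sol re ti mi la / la sol re fa mi do ti / ti re fa la do sol mi).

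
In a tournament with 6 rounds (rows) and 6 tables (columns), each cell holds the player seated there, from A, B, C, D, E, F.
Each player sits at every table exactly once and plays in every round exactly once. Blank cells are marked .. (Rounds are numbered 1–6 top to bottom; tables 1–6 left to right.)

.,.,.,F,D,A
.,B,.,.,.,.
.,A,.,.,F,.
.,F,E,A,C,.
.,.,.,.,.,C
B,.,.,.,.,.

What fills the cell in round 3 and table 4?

Round 4, table 1: round 4 has {A, C, E, F} and table 1 has {B}, leaving only D.
Round 4, table 6: round 4 has {A, C, D, E, F} and table 6 has {A, C}, leaving only B.
Round 3, table 4 is narrowed to {B, C, D, E}.
If it were C, then round 3, table 6 would be left with no valid symbol.
If it were D, then round 3, table 3 would be left with no valid symbol.
If it were E, then round 3, table 6 would be left with no valid symbol.
So round 3, table 4 must be B.

B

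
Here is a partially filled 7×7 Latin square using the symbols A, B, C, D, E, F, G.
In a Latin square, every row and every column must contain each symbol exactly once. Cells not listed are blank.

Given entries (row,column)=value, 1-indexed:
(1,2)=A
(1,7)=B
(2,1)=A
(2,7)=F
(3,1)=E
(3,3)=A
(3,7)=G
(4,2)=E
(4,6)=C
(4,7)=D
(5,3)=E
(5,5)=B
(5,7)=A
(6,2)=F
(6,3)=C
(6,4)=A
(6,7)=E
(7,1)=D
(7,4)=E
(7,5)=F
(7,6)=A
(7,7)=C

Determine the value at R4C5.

A

Row 4, column 5 is narrowed to {A, G}.
If it were G, then row 2, column 5 would be left with no valid symbol.
So row 4, column 5 must be A.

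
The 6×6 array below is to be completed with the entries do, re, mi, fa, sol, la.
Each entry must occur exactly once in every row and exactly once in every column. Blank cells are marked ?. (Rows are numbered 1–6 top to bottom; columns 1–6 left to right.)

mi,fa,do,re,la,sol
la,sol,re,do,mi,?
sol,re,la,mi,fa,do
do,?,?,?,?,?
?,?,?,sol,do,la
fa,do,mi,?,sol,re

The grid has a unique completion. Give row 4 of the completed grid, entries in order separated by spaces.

Row 4, column 5: row 4 has {do} and column 5 has {do, mi, fa, sol, la}, leaving only re.
Row 2, column 6: row 2 has {do, re, mi, sol, la} and column 6 has {do, re, sol, la}, leaving only fa.
Row 4, column 6: row 4 has {do, re} and column 6 has {do, re, fa, sol, la}, leaving only mi.
Row 4, column 2: row 4 has {do, re, mi} and column 2 has {do, re, fa, sol}, leaving only la.
Row 4, column 4: row 4 has {do, re, mi, la} and column 4 has {do, re, mi, sol}, leaving only fa.
Row 4, column 3: row 4 has {do, re, mi, fa, la} and column 3 has {do, re, mi, la}, leaving only sol.
So row 4 reads: do la sol fa re mi.

do la sol fa re mi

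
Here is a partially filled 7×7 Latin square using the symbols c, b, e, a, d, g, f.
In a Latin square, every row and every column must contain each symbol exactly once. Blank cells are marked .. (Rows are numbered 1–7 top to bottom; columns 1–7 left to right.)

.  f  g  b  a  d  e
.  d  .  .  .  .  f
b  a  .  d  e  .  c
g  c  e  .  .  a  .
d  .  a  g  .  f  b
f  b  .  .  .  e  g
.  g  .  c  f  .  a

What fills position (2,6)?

Row 1, column 1: row 1 has {b, e, a, d, g, f} and column 1 has {b, d, g, f}, leaving only c.
Row 3, column 3: row 3 has {c, b, e, a, d} and column 3 has {e, a, g}, leaving only f.
Row 3, column 6: row 3 has {c, b, e, a, d, f} and column 6 has {e, a, d, f}, leaving only g.
Row 4, column 4: row 4 has {c, e, a, g} and column 4 has {c, b, d, g}, leaving only f.
Row 4, column 7: row 4 has {c, e, a, g, f} and column 7 has {c, b, e, a, g, f}, leaving only d.
Row 4, column 5: row 4 has {c, e, a, d, g, f} and column 5 has {e, a, f}, leaving only b.
Row 5, column 2: row 5 has {b, a, d, g, f} and column 2 has {c, b, a, d, g, f}, leaving only e.
Row 5, column 5: row 5 has {b, e, a, d, g, f} and column 5 has {b, e, a, f}, leaving only c.
Row 2, column 5: row 2 has {d, f} and column 5 has {c, b, e, a, f}, leaving only g.
Row 6, column 4: row 6 has {b, e, g, f} and column 4 has {c, b, d, g, f}, leaving only a.
Row 2, column 4: row 2 has {d, g, f} and column 4 has {c, b, a, d, g, f}, leaving only e.
Row 2, column 1: row 2 has {e, d, g, f} and column 1 has {c, b, d, g, f}, leaving only a.
Row 6, column 5: row 6 has {b, e, a, g, f} and column 5 has {c, b, e, a, g, f}, leaving only d.
Row 6, column 3: row 6 has {b, e, a, d, g, f} and column 3 has {e, a, g, f}, leaving only c.
Row 2, column 3: row 2 has {e, a, d, g, f} and column 3 has {c, e, a, g, f}, leaving only b.
Row 2 already has {b, e, a, d, g, f} and column 6 already has {e, a, d, g, f}, so row 2, column 6 must be c.

c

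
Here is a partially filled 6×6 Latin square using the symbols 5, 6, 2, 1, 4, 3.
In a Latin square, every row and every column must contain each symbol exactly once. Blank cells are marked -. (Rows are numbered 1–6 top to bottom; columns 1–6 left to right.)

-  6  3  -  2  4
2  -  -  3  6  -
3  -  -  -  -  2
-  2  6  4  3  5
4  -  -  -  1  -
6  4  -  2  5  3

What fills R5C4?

5

Row 2, column 6: row 2 has {6, 2, 3} and column 6 has {5, 2, 4, 3}, leaving only 1.
Row 2, column 2: row 2 has {6, 2, 1, 3} and column 2 has {6, 2, 4}, leaving only 5.
Row 2, column 3: row 2 has {5, 6, 2, 1, 3} and column 3 has {6, 3}, leaving only 4.
Row 3, column 2: row 3 has {2, 3} and column 2 has {5, 6, 2, 4}, leaving only 1.
Row 3, column 3: row 3 has {2, 1, 3} and column 3 has {6, 4, 3}, leaving only 5.
Row 3, column 4: row 3 has {5, 2, 1, 3} and column 4 has {2, 4, 3}, leaving only 6.
Row 5 already has {1, 4} and column 4 already has {6, 2, 4, 3}, so row 5, column 4 must be 5.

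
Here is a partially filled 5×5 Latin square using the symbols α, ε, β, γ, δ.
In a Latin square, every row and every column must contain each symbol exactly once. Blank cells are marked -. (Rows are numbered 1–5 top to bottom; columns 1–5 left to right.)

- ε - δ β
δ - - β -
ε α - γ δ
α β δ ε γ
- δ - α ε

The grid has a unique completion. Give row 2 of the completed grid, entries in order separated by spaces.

Row 2, column 2: row 2 has {β, δ} and column 2 has {α, ε, β, δ}, leaving only γ.
Row 2, column 5: row 2 has {β, γ, δ} and column 5 has {ε, β, γ, δ}, leaving only α.
Row 2, column 3: row 2 has {α, β, γ, δ} and column 3 has {δ}, leaving only ε.
So row 2 reads: δ γ ε β α.

δ γ ε β α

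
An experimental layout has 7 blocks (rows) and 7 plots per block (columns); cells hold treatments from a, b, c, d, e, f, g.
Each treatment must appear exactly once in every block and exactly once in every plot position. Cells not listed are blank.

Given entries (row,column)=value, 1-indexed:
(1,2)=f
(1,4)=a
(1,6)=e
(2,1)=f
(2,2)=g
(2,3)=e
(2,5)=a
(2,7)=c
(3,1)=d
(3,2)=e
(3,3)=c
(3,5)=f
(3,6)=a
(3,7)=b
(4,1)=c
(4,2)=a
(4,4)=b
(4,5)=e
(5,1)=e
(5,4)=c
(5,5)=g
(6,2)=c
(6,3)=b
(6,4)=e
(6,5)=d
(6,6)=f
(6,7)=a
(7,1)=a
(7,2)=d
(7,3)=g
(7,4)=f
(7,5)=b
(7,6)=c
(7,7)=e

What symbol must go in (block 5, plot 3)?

Block 1, plot 3: block 1 has {a, e, f} and plot 3 has {b, c, e, g}, leaving only d.
Block 1, plot 5: block 1 has {a, d, e, f} and plot 5 has {a, b, d, e, f, g}, leaving only c.
Block 1, plot 7: block 1 has {a, c, d, e, f} and plot 7 has {a, b, c, e}, leaving only g.
Block 1, plot 1: block 1 has {a, c, d, e, f, g} and plot 1 has {a, c, d, e, f}, leaving only b.
Block 2, plot 4: block 2 has {a, c, e, f, g} and plot 4 has {a, b, c, e, f}, leaving only d.
Block 2, plot 6: block 2 has {a, c, d, e, f, g} and plot 6 has {a, c, e, f}, leaving only b.
Block 3, plot 4: block 3 has {a, b, c, d, e, f} and plot 4 has {a, b, c, d, e, f}, leaving only g.
Block 4, plot 3: block 4 has {a, b, c, e} and plot 3 has {b, c, d, e, g}, leaving only f.
Block 5 already has {c, e, g} and plot 3 already has {b, c, d, e, f, g}, so block 5, plot 3 must be a.

a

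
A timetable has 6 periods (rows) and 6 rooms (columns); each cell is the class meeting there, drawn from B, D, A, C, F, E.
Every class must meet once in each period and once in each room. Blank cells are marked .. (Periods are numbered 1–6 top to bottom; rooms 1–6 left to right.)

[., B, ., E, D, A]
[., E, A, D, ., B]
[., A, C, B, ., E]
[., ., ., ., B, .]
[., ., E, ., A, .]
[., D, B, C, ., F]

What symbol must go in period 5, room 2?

Period 1, room 3: period 1 has {B, D, A, E} and room 3 has {B, A, C, E}, leaving only F.
Period 1, room 1: period 1 has {B, D, A, F, E} and room 1 has {}, leaving only C.
Period 2, room 1: period 2 has {B, D, A, E} and room 1 has {C}, leaving only F.
Period 2, room 5: period 2 has {B, D, A, F, E} and room 5 has {B, D, A}, leaving only C.
Period 3, room 1: period 3 has {B, A, C, E} and room 1 has {C, F}, leaving only D.
Period 3, room 5: period 3 has {B, D, A, C, E} and room 5 has {B, D, A, C}, leaving only F.
Period 4, room 3: period 4 has {B} and room 3 has {B, A, C, F, E}, leaving only D.
Period 4, room 6: period 4 has {B, D} and room 6 has {B, A, F, E}, leaving only C.
Period 4, room 2: period 4 has {B, D, C} and room 2 has {B, D, A, E}, leaving only F.
Period 5 already has {A, E} and room 2 already has {B, D, A, F, E}, so period 5, room 2 must be C.

C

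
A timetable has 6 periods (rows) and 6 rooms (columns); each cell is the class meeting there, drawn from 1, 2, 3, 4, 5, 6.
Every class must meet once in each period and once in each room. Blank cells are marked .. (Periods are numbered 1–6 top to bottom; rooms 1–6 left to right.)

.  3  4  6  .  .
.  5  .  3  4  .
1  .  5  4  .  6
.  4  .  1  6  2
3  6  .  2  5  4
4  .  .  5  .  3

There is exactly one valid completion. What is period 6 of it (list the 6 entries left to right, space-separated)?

Period 2, room 6: period 2 has {3, 4, 5} and room 6 has {2, 3, 4, 6}, leaving only 1.
Period 1, room 6: period 1 has {3, 4, 6} and room 6 has {1, 2, 3, 4, 6}, leaving only 5.
Period 1, room 1: period 1 has {3, 4, 5, 6} and room 1 has {1, 3, 4}, leaving only 2.
Period 1, room 5: period 1 has {2, 3, 4, 5, 6} and room 5 has {4, 5, 6}, leaving only 1.
Period 6, room 5: period 6 has {3, 4, 5} and room 5 has {1, 4, 5, 6}, leaving only 2.
Period 6, room 2: period 6 has {2, 3, 4, 5} and room 2 has {3, 4, 5, 6}, leaving only 1.
Period 6, room 3: period 6 has {1, 2, 3, 4, 5} and room 3 has {4, 5}, leaving only 6.
So period 6 reads: 4 1 6 5 2 3.

4 1 6 5 2 3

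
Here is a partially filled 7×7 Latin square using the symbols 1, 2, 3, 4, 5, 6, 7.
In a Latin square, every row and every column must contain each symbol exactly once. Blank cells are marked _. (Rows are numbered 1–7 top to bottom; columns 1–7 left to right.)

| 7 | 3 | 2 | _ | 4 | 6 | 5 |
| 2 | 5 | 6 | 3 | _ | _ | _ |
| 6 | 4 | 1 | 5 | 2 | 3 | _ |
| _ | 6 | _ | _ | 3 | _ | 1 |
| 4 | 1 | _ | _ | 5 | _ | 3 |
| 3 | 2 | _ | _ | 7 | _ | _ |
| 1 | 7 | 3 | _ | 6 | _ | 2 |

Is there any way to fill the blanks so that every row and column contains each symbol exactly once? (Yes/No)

No

Row 1, column 4: row 1 has {2, 3, 4, 5, 6, 7} and column 4 has {3, 5}, so it must be 1.
Row 2, column 5: row 2 has {2, 3, 5, 6} and column 5 has {2, 3, 4, 5, 6, 7}, so it must be 1.
Row 3, column 7: row 3 has {1, 2, 3, 4, 5, 6} and column 7 has {1, 2, 3, 5}, so it must be 7.
Row 2, column 7: row 2 has {1, 2, 3, 5, 6} and column 7 has {1, 2, 3, 5, 7}, so it must be 4.
Row 2, column 6: row 2 has {1, 2, 3, 4, 5, 6} and column 6 has {3, 6}, so it must be 7.
Row 4, column 1: row 4 has {1, 3, 6} and column 1 has {1, 2, 3, 4, 6, 7}, so it must be 5.
Row 5, column 3: row 5 has {1, 3, 4, 5} and column 3 has {1, 2, 3, 6}, so it must be 7.
Row 4, column 3: row 4 has {1, 3, 5, 6} and column 3 has {1, 2, 3, 6, 7}, so it must be 4.
Row 4, column 6: row 4 has {1, 3, 4, 5, 6} and column 6 has {3, 6, 7}, so it must be 2.
Now row 5, column 6: row 5 together with column 6 already contain {1, 2, 3, 4, 5, 6, 7} — every symbol — so nothing can go there. The grid has no valid completion.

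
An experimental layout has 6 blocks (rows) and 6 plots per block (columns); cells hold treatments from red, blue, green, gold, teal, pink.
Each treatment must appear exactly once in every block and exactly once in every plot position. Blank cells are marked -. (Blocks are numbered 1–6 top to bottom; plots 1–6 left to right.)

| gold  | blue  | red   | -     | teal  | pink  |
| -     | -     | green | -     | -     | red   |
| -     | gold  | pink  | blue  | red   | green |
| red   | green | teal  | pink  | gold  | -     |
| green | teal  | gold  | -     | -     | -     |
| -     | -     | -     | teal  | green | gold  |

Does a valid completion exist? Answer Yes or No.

Block 1, plot 4: block 1 has {red, blue, gold, teal, pink} and plot 4 has {blue, teal, pink}, so it must be green.
Block 2, plot 2: block 2 has {red, green} and plot 2 has {blue, green, gold, teal}, so it must be pink.
Block 2, plot 4: block 2 has {red, green, pink} and plot 4 has {blue, green, teal, pink}, so it must be gold.
Block 2, plot 5: block 2 has {red, green, gold, pink} and plot 5 has {red, green, gold, teal}, so it must be blue.
Block 2, plot 1: block 2 has {red, blue, green, gold, pink} and plot 1 has {red, green, gold}, so it must be teal.
Now block 3, plot 1: block 3 together with plot 1 already contain {red, blue, green, gold, teal, pink} — every symbol — so nothing can go there. The grid has no valid completion.

No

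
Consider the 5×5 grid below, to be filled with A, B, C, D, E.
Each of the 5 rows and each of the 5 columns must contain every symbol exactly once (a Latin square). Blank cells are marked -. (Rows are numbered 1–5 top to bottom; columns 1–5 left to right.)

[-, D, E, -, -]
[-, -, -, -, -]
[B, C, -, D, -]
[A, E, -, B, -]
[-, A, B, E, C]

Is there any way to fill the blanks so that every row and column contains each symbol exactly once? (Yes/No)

No row or column among the givens repeats a symbol, and propagating forced cells runs into no contradiction.
One valid completion exists (for instance, C D E A B / E B D C A / B C A D E / A E C B D / D A B E C).

Yes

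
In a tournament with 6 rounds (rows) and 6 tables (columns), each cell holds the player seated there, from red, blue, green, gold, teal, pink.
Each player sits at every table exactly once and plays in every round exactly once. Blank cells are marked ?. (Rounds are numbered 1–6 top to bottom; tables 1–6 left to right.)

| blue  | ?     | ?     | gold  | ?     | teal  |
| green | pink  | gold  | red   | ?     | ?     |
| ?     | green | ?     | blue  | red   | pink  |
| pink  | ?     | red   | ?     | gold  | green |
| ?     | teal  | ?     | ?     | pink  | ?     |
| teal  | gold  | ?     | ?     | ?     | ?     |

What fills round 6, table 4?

Round 1, table 2: round 1 has {blue, gold, teal} and table 2 has {green, gold, teal, pink}, leaving only red.
Round 1, table 5: round 1 has {red, blue, gold, teal} and table 5 has {red, gold, pink}, leaving only green.
Round 1, table 3: round 1 has {red, blue, green, gold, teal} and table 3 has {red, gold}, leaving only pink.
Round 2, table 6: round 2 has {red, green, gold, pink} and table 6 has {green, teal, pink}, leaving only blue.
Round 2, table 5: round 2 has {red, blue, green, gold, pink} and table 5 has {red, green, gold, pink}, leaving only teal.
Round 3, table 1: round 3 has {red, blue, green, pink} and table 1 has {blue, green, teal, pink}, leaving only gold.
Round 3, table 3: round 3 has {red, blue, green, gold, pink} and table 3 has {red, gold, pink}, leaving only teal.
Round 4, table 2: round 4 has {red, green, gold, pink} and table 2 has {red, green, gold, teal, pink}, leaving only blue.
Round 4, table 4: round 4 has {red, blue, green, gold, pink} and table 4 has {red, blue, gold}, leaving only teal.
Round 5, table 1: round 5 has {teal, pink} and table 1 has {blue, green, gold, teal, pink}, leaving only red.
Round 5, table 4: round 5 has {red, teal, pink} and table 4 has {red, blue, gold, teal}, leaving only green.
Round 6 already has {gold, teal} and table 4 already has {red, blue, green, gold, teal}, so round 6, table 4 must be pink.

pink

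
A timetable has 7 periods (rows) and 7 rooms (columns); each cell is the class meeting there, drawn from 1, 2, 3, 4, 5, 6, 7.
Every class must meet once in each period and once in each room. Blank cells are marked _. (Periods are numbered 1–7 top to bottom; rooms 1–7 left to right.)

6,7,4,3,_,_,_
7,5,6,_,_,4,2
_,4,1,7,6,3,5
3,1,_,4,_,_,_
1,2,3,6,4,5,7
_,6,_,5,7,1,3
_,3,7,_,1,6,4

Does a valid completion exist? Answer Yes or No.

No period or room among the givens repeats a symbol, and propagating forced cells runs into no contradiction.
One valid completion exists (for instance, 6 7 4 3 5 2 1 / 7 5 6 1 3 4 2 / 2 4 1 7 6 3 5 / 3 1 5 4 2 7 6 / 1 2 3 6 4 5 7 / 4 6 2 5 7 1 3 / 5 3 7 2 1 6 4).

Yes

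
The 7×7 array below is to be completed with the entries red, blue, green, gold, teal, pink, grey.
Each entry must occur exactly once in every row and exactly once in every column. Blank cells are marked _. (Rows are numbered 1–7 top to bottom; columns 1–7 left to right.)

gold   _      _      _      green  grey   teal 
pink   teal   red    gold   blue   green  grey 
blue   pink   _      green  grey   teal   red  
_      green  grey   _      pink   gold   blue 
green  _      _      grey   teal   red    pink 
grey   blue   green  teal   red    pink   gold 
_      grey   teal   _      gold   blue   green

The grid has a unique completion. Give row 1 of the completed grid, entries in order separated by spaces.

Row 1, column 2: row 1 has {green, gold, teal, grey} and column 2 has {blue, green, teal, pink, grey}, leaving only red.
Row 3, column 3: row 3 has {red, blue, green, teal, pink, grey} and column 3 has {red, green, teal, grey}, leaving only gold.
Row 4, column 4: row 4 has {blue, green, gold, pink, grey} and column 4 has {green, gold, teal, grey}, leaving only red.
Row 4, column 1: row 4 has {red, blue, green, gold, pink, grey} and column 1 has {blue, green, gold, pink, grey}, leaving only teal.
Row 5, column 2: row 5 has {red, green, teal, pink, grey} and column 2 has {red, blue, green, teal, pink, grey}, leaving only gold.
Row 5, column 3: row 5 has {red, green, gold, teal, pink, grey} and column 3 has {red, green, gold, teal, grey}, leaving only blue.
Row 1, column 3: row 1 has {red, green, gold, teal, grey} and column 3 has {red, blue, green, gold, teal, grey}, leaving only pink.
Row 1, column 4: row 1 has {red, green, gold, teal, pink, grey} and column 4 has {red, green, gold, teal, grey}, leaving only blue.
So row 1 reads: gold red pink blue green grey teal.

gold red pink blue green grey teal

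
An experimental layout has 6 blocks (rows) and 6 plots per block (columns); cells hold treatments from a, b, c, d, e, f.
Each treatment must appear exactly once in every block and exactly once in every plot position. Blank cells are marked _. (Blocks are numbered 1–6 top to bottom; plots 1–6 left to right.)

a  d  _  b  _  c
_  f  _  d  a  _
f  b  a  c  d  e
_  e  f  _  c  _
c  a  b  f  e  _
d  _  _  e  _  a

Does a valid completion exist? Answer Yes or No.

No

Block 1, plot 3: block 1 has {a, b, c, d} and plot 3 has {a, b, f}, so it must be e.
Block 1, plot 5: block 1 has {a, b, c, d, e} and plot 5 has {a, c, d, e}, so it must be f.
Block 2, plot 3: block 2 has {a, d, f} and plot 3 has {a, b, e, f}, so it must be c.
Now block 6, plot 3: block 6 together with plot 3 already contain {a, b, c, d, e, f} — every symbol — so nothing can go there. The grid has no valid completion.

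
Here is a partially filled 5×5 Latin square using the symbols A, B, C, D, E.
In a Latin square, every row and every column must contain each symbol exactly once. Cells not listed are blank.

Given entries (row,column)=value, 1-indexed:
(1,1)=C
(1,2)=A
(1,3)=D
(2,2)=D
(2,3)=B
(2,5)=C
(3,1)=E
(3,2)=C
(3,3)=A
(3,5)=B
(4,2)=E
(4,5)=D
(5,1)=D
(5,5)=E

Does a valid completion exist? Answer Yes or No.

Row 1, column 5: row 1 together with column 5 already contain {A, B, C, D, E} — every symbol — so nothing can go there. The grid has no valid completion.

No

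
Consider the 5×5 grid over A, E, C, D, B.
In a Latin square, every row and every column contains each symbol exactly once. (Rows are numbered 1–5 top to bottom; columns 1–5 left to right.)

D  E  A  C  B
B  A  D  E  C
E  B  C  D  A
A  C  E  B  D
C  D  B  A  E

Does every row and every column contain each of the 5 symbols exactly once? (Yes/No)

Yes

Each row is a permutation of the 5 symbols, and so is each column.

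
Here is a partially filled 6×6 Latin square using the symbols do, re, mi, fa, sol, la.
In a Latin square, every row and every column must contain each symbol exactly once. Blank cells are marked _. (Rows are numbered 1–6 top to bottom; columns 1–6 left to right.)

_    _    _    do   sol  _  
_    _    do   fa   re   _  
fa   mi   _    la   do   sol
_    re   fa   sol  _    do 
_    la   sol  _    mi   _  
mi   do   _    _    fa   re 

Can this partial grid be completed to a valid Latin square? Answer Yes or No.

Row 6, column 4: row 6 together with column 4 already contain {do, re, mi, fa, sol, la} — every symbol — so nothing can go there. The grid has no valid completion.

No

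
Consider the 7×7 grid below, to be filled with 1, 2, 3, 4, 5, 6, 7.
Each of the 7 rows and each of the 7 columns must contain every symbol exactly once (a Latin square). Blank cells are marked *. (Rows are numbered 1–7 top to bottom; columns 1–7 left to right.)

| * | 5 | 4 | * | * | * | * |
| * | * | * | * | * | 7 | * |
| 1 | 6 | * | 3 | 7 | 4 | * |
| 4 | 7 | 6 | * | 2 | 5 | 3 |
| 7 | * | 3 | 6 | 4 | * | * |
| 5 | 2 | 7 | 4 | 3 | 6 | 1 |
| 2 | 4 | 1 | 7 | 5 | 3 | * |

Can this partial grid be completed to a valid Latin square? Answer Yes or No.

No row or column among the givens repeats a symbol, and propagating forced cells runs into no contradiction.
One valid completion exists (for instance, 3 5 4 2 6 1 7 / 6 3 2 5 1 7 4 / 1 6 5 3 7 4 2 / 4 7 6 1 2 5 3 / 7 1 3 6 4 2 5 / 5 2 7 4 3 6 1 / 2 4 1 7 5 3 6).

Yes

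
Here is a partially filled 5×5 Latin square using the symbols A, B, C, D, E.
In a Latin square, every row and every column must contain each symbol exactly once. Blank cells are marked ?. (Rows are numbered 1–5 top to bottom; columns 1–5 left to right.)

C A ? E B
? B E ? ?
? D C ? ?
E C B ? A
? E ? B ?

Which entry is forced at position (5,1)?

Row 1, column 3: row 1 has {A, B, C, E} and column 3 has {B, C, E}, leaving only D.
Row 3, column 4: row 3 has {C, D} and column 4 has {B, E}, leaving only A.
Row 3, column 1: row 3 has {A, C, D} and column 1 has {C, E}, leaving only B.
Row 3, column 5: row 3 has {A, B, C, D} and column 5 has {A, B}, leaving only E.
Row 4, column 4: row 4 has {A, B, C, E} and column 4 has {A, B, E}, leaving only D.
Row 2, column 4: row 2 has {B, E} and column 4 has {A, B, D, E}, leaving only C.
Row 2, column 5: row 2 has {B, C, E} and column 5 has {A, B, E}, leaving only D.
Row 2, column 1: row 2 has {B, C, D, E} and column 1 has {B, C, E}, leaving only A.
Row 5 already has {B, E} and column 1 already has {A, B, C, E}, so row 5, column 1 must be D.

D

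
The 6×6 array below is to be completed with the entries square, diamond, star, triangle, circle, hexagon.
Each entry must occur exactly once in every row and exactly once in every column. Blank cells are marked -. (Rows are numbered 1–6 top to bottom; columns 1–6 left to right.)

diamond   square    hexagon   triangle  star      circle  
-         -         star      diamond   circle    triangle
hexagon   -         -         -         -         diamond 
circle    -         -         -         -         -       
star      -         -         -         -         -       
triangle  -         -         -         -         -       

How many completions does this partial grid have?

Row 2, column 1: eliminating its row and column leaves {square}.
Row 2, column 2: eliminating its row and column leaves {hexagon}.
Row 3, column 2: eliminating its row and column leaves {star, triangle, circle}.
Row 3, column 3: eliminating its row and column leaves {square, triangle, circle}.
Row 3, column 4: eliminating its row and column leaves {square, star, circle}.
Row 3, column 5: eliminating its row and column leaves {square, triangle}.
Row 4, column 2: eliminating its row and column leaves {diamond, star, triangle, hexagon}.
Row 4, column 3: eliminating its row and column leaves {square, diamond, triangle}.
Row 4, column 4: eliminating its row and column leaves {square, star, hexagon}.
Row 4, column 5: eliminating its row and column leaves {square, diamond, triangle, hexagon}.
Row 4, column 6: eliminating its row and column leaves {square, star, hexagon}.
Row 5, column 2: eliminating its row and column leaves {diamond, triangle, circle, hexagon}.
Row 5, column 3: eliminating its row and column leaves {square, diamond, triangle, circle}.
Row 5, column 4: eliminating its row and column leaves {square, circle, hexagon}.
Row 5, column 5: eliminating its row and column leaves {square, diamond, triangle, hexagon}.
Row 5, column 6: eliminating its row and column leaves {square, hexagon}.
Row 6, column 2: eliminating its row and column leaves {diamond, star, circle, hexagon}.
Row 6, column 3: eliminating its row and column leaves {square, diamond, circle}.
Row 6, column 4: eliminating its row and column leaves {square, star, circle, hexagon}.
Row 6, column 5: eliminating its row and column leaves {square, diamond, hexagon}.
Row 6, column 6: eliminating its row and column leaves {square, star, hexagon}.
Enumerating the assignments across these blanks that avoid any row or column repeat gives 52 completions.

52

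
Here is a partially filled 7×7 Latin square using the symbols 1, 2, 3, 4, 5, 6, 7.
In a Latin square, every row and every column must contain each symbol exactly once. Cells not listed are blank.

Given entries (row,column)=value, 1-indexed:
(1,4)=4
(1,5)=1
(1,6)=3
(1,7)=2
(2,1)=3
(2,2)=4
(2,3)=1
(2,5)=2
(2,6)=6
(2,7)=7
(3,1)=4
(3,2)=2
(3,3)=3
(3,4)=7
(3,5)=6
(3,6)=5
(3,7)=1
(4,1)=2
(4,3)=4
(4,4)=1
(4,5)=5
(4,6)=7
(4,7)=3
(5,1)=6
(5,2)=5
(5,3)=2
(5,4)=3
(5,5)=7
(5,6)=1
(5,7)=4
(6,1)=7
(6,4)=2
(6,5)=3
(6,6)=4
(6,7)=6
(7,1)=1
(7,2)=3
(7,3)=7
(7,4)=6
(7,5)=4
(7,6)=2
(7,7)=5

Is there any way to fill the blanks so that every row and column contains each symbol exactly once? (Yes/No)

Yes

No row or column among the givens repeats a symbol, and propagating forced cells runs into no contradiction.
One valid completion exists (for instance, 5 7 6 4 1 3 2 / 3 4 1 5 2 6 7 / 4 2 3 7 6 5 1 / 2 6 4 1 5 7 3 / 6 5 2 3 7 1 4 / 7 1 5 2 3 4 6 / 1 3 7 6 4 2 5).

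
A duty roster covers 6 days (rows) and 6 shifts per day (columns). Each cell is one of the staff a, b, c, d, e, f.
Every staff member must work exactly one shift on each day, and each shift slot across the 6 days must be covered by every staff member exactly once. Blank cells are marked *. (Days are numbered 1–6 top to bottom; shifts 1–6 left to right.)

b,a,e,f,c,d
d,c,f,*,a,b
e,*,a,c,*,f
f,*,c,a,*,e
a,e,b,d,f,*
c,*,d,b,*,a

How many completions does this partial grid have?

Day 2, shift 4: eliminating its day and shift leaves {e}.
Day 3, shift 2: eliminating its day and shift leaves {b, d}.
Day 3, shift 5: eliminating its day and shift leaves {b, d}.
Day 4, shift 2: eliminating its day and shift leaves {b, d}.
Day 4, shift 5: eliminating its day and shift leaves {b, d}.
Day 5, shift 6: eliminating its day and shift leaves {c}.
Day 6, shift 2: eliminating its day and shift leaves {f}.
Day 6, shift 5: eliminating its day and shift leaves {e}.
Enumerating the assignments across these blanks that avoid any day or shift repeat gives 2 completions.

2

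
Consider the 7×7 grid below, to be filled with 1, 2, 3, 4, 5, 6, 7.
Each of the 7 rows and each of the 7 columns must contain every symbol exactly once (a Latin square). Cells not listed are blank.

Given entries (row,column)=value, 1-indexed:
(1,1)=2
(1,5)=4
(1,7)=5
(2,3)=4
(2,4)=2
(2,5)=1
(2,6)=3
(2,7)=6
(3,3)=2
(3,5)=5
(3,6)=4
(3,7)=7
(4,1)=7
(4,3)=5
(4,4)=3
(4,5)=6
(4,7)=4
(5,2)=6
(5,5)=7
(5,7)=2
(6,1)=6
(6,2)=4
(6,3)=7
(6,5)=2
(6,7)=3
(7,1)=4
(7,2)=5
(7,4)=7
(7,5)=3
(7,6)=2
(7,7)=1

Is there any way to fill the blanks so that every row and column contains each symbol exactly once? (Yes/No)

No

Row 2, column 1: row 2 has {1, 2, 3, 4, 6} and column 1 has {2, 4, 6, 7}, so it must be 5.
Row 2, column 2: row 2 has {1, 2, 3, 4, 5, 6} and column 2 has {4, 5, 6}, so it must be 7.
Row 4, column 6: row 4 has {3, 4, 5, 6, 7} and column 6 has {2, 3, 4}, so it must be 1.
Row 4, column 2: row 4 has {1, 3, 4, 5, 6, 7} and column 2 has {4, 5, 6, 7}, so it must be 2.
Row 5, column 6: row 5 has {2, 6, 7} and column 6 has {1, 2, 3, 4}, so it must be 5.
Now row 6, column 6: row 6 together with column 6 already contain {1, 2, 3, 4, 5, 6, 7} — every symbol — so nothing can go there. The grid has no valid completion.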